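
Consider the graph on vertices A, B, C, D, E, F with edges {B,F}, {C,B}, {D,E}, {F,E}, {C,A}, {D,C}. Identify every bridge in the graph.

A-C

The edges on the cycle D-C-B-F-E-D are not bridges since each lies on that cycle.
But removing C—A disconnects C from A — this is a bridge.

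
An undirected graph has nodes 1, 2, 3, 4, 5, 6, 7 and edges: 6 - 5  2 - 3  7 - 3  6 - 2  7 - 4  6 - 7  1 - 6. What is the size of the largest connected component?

Starting from 1 we can reach 1, 2, 3, 4, 5, 6, 7. That is one component of size 7.
The largest has 7 vertices.

7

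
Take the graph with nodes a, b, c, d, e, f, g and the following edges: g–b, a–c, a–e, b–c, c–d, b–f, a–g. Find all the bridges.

The edges on the cycle a-g-b-c-a are not bridges since each lies on that cycle.
But removing c–d disconnects c from d; removing b–f disconnects b from f; removing a–e disconnects a from e — these are bridges.

a-e, b-f, c-d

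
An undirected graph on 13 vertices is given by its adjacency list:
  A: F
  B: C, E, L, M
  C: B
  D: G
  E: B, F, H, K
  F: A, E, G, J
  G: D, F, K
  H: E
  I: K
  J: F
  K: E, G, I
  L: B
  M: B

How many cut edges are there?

The edges on the cycle E-F-G-K-E are not bridges since each lies on that cycle.
But removing F-A disconnects F from A; removing G-D disconnects G from D; removing C-B disconnects C from B; removing M-B disconnects M from B — these are bridges.
In total 9 edges are bridges.

9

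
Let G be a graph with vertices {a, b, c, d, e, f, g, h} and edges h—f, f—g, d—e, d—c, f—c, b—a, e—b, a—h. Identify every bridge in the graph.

f-g

The edges on the cycle d-e-b-a-h-f-c-d are not bridges since each lies on that cycle.
But removing f—g disconnects f from g — this is a bridge.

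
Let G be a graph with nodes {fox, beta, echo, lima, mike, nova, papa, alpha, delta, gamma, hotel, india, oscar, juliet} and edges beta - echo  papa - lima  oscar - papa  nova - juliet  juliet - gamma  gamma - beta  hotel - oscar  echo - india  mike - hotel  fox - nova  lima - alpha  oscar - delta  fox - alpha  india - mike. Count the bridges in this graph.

1

The edges on the cycle fox-nova-juliet-gamma-beta-echo-india-mike-hotel-oscar-papa-lima-alpha-fox are not bridges since each lies on that cycle.
But removing oscar - delta disconnects oscar from delta — this is a bridge.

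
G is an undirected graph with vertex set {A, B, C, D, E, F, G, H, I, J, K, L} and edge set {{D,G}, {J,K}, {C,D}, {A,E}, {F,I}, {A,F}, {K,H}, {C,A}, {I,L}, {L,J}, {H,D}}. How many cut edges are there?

The edges on the cycle C-A-F-I-L-J-K-H-D-C are not bridges since each lies on that cycle.
But removing D-G disconnects D from G; removing A-E disconnects A from E — these are bridges.
That makes 2 bridges.

2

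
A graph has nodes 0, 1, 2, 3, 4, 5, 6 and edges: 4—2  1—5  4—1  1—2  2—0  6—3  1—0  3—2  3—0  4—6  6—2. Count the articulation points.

Removing 1 increases the component count from 1 to 2, so 1 is a cut vertex.
By contrast removing 0 leaves 1 component; it is not a cut vertex. No other vertex is a cut vertex either.

1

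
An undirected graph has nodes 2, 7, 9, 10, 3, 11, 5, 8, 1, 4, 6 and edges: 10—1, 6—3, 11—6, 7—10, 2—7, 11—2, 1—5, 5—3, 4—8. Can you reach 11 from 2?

Yes

From 2 we can reach 1, 2, 3, 5, 6, 7, 10, 11, which includes 11.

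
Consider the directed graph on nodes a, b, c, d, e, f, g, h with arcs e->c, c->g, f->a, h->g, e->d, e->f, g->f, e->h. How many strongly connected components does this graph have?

{b} is an SCC by itself.
{c} is an SCC by itself.
{a} is an SCC by itself.
{g} is an SCC by itself.
{f} is an SCC by itself.
(and 3 more singleton SCCs)
That gives 8 strongly connected components.

8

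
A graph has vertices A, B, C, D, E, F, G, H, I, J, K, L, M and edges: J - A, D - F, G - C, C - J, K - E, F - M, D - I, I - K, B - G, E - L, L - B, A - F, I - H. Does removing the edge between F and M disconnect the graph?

Removing F - M leaves no path between F and M: the component count goes from 1 to 2. So it is a bridge.

Yes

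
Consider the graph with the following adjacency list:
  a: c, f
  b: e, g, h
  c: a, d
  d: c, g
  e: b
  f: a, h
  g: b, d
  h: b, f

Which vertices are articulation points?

Removing b increases the component count from 1 to 2, so b is a cut vertex.
By contrast removing d leaves 1 component; it is not a cut vertex. No other vertex is a cut vertex either.

b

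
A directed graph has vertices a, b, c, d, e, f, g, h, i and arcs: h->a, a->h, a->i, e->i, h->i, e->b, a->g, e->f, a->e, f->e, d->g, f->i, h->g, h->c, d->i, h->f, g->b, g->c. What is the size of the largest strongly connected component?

2

{e, f} are all mutually reachable — one SCC of size 2.
{a, h} are all mutually reachable — one SCC of size 2.
{i} is an SCC by itself.
{b} is an SCC by itself.
{g} is an SCC by itself.
(and 2 more singleton SCCs)
The largest has 2 vertices.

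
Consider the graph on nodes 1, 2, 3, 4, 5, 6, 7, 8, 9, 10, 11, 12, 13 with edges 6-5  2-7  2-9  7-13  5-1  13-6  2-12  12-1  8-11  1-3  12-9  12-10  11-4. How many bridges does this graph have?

The edges on the cycle 2-7-13-6-5-1-12-2 are not bridges since each lies on that cycle.
But removing 1-3 disconnects 1 from 3; removing 8-11 disconnects 8 from 11; removing 11-4 disconnects 11 from 4; removing 12-10 disconnects 12 from 10 — these are bridges.
That makes 4 bridges.

4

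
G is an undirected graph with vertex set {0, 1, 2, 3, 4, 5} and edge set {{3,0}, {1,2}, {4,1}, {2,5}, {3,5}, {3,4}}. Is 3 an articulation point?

Yes

Deleting 3 raises the number of components from 1 to 2, so 3 is a cut vertex.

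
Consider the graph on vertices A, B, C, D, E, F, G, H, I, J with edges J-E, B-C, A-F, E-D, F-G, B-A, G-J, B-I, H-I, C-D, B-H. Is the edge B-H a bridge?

After removing B-H, the path B-I-H still connects them, so the edge is not a bridge.

No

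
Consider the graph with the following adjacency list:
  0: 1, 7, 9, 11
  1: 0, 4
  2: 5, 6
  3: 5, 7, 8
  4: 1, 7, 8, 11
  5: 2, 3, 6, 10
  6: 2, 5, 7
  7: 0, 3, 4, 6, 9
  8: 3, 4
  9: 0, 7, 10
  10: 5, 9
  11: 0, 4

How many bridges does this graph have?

The edges on the cycle 7-4-11-0-7 are not bridges since each lies on that cycle.
Every edge lies on some cycle, so there are no bridges.

0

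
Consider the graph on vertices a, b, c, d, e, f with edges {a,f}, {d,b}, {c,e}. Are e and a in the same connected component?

No

The component containing e is {c, e}, and a is not in it.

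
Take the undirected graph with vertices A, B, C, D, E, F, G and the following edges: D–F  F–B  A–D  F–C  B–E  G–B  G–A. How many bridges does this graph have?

2

The edges on the cycle G-A-D-F-B-G are not bridges since each lies on that cycle.
But removing B–E disconnects B from E; removing F–C disconnects F from C — these are bridges.
That makes 2 bridges.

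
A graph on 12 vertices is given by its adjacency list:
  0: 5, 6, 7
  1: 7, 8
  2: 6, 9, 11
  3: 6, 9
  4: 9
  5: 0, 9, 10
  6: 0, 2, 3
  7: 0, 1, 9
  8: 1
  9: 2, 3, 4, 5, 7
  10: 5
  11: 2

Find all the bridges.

The edges on the cycle 5-0-6-3-9-5 are not bridges since each lies on that cycle.
But removing 11-2 disconnects 11 from 2; removing 5-10 disconnects 5 from 10; removing 9-4 disconnects 9 from 4; removing 7-1 disconnects 7 from 1 — these are bridges.
In total 5 edges are bridges.

1-7, 1-8, 10-5, 11-2, 4-9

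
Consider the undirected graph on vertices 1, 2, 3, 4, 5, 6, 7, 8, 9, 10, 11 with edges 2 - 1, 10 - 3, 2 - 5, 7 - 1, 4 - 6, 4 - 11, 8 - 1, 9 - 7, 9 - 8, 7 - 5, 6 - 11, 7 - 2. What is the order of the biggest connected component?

6

Starting from 3 we can reach 3, 10. That is one component of size 2.
Starting from 4 we can reach 4, 6, 11. That is one component of size 3.
Starting from 1 we can reach 1, 2, 5, 7, 8, 9. That is one component of size 6.
The largest has 6 vertices.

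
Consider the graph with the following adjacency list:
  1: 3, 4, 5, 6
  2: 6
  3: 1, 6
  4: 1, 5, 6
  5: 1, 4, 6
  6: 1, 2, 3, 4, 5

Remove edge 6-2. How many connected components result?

Before removal there is 1 component.
6-2 is a bridge — removing it separates 6's side from 2's side.
After removal: 2 components.

2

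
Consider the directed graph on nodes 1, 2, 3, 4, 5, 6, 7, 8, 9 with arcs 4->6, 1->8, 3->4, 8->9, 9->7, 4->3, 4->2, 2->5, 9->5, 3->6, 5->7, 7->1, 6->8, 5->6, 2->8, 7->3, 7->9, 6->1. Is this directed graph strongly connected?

From 1 we can reach every vertex (1, 2, 3, 4, 5, 6, 7, 8, 9), and every vertex can reach 1 (1, 2, 3, 4, 5, 6, 7, 8, 9). So the whole graph is one strongly connected component.

Yes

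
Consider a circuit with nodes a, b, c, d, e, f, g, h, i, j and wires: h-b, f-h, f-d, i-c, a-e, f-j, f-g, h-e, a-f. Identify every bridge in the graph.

b-h, c-i, d-f, f-g, f-j

The edges on the cycle a-f-h-e-a are not bridges since each lies on that cycle.
But removing f-d disconnects f from d; removing i-c disconnects i from c; removing f-j disconnects f from j; removing f-g disconnects f from g — these are bridges.
In total 5 edges are bridges.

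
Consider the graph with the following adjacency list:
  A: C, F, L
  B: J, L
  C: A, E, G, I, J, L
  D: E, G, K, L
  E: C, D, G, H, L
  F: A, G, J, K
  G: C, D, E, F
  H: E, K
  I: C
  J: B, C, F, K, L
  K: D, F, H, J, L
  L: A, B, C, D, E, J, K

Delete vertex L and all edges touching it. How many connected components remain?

With L gone, the remaining components are: {A, B, C, D, E, F, G, H, I, J, K}.
That is 1 component.

1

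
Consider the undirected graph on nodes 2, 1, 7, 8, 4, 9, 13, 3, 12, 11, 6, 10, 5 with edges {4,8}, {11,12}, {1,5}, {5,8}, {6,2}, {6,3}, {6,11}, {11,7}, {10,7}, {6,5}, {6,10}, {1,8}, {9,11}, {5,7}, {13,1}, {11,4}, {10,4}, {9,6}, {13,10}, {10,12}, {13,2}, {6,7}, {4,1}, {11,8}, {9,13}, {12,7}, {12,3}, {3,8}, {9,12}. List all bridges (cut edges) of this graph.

none

The edges on the cycle 9-6-10-4-11-9 are not bridges since each lies on that cycle.
Every edge lies on some cycle, so there are no bridges.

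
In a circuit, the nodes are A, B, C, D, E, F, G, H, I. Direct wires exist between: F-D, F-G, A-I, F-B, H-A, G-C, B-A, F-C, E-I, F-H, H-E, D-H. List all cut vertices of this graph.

F

Removing F increases the component count from 1 to 2, so F is a cut vertex.
By contrast removing E leaves 1 component; it is not a cut vertex. No other vertex is a cut vertex either.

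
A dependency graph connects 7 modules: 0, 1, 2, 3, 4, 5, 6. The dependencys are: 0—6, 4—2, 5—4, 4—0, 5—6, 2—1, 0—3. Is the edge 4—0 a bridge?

No

After removing 4—0, the path 4-5-6-0 still connects them, so the edge is not a bridge.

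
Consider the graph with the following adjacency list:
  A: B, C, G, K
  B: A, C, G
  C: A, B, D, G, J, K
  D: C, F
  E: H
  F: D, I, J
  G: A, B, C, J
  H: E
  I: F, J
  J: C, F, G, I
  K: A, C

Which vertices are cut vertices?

none

Removing G, for instance, still leaves 2 components. No single vertex removal increases the component count — the graph has no articulation points.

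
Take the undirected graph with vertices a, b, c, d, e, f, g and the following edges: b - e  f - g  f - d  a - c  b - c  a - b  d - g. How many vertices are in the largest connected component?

4

Starting from d we can reach d, f, g. That is one component of size 3.
Starting from a we can reach a, b, c, e. That is one component of size 4.
The largest has 4 vertices.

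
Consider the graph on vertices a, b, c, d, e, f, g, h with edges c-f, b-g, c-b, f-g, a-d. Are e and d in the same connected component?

No

The component containing e is {e}, and d is not in it.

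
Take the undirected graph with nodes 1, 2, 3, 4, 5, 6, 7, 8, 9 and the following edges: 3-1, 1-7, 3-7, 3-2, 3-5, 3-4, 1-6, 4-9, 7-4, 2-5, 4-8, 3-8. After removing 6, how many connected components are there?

1

With 6 gone, the remaining components are: {1, 2, 3, 4, 5, 7, 8, 9}.
That is 1 component.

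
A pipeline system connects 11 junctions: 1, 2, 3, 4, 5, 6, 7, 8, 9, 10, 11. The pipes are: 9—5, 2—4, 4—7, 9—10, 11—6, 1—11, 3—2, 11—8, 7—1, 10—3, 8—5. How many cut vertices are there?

1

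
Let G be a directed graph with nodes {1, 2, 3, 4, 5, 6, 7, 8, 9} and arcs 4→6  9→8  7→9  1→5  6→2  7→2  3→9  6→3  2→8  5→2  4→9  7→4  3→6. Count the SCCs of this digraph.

{3, 6} are all mutually reachable — one SCC of size 2.
{1} is an SCC by itself.
{8} is an SCC by itself.
{5} is an SCC by itself.
{2} is an SCC by itself.
(and 3 more singleton SCCs)
That gives 8 strongly connected components.

8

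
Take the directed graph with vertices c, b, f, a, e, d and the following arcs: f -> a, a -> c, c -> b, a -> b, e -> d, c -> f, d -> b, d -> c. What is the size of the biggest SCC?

3

{a, c, f} are all mutually reachable — one SCC of size 3.
{e} is an SCC by itself.
{d} is an SCC by itself.
{b} is an SCC by itself.
The largest has 3 vertices.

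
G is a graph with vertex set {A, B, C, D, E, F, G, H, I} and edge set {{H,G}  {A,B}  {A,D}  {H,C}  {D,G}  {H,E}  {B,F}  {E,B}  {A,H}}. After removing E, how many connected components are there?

2

With E gone, the remaining components are: {I}; {A, B, C, D, F, G, H}.
That is 2 components.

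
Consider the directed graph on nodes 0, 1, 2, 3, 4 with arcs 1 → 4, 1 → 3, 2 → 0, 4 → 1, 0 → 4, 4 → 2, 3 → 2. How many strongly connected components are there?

{0, 1, 2, 3, 4} are all mutually reachable — one SCC of size 5.
That gives 1 strongly connected component.

1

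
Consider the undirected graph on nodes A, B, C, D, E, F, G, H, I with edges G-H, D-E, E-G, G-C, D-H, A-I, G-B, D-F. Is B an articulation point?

No

Deleting B leaves 2 components (was 2), so B is not a cut vertex.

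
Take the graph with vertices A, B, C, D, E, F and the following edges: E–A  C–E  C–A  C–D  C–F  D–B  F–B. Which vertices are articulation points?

Removing C increases the component count from 1 to 2, so C is a cut vertex.
By contrast removing B leaves 1 component; it is not a cut vertex. No other vertex is a cut vertex either.

C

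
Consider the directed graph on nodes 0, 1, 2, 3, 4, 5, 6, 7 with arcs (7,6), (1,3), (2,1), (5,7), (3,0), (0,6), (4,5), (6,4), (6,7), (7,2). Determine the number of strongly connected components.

{0, 1, 2, 3, 4, 5, 6, 7} are all mutually reachable — one SCC of size 8.
That gives 1 strongly connected component.

1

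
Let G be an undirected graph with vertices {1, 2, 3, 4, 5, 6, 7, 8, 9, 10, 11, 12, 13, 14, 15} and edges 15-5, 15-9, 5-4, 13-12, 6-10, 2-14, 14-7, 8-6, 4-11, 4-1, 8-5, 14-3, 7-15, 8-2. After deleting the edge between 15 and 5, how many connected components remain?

2

15 and 5 are still connected via 15-7-14-2-8-5, so the component count stays at 2.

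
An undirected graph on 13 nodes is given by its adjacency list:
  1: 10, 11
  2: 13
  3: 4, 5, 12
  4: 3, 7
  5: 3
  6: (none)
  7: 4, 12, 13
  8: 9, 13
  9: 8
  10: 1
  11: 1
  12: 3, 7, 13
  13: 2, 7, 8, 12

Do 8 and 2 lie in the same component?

Yes

From 8 we can reach 2, 3, 4, 5, 7, 8, 9, 12, 13, which includes 2.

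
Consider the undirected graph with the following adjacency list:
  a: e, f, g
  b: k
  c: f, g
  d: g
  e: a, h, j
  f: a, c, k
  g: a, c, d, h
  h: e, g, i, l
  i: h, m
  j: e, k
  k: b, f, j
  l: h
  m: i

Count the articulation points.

Removing g increases the component count from 1 to 2, so g is a cut vertex.
Removing h increases the component count from 1 to 3, so h is a cut vertex.
Removing i increases the component count from 1 to 2, so i is a cut vertex.
Likewise k is a cut vertex.
By contrast removing f leaves 1 component; it is not a cut vertex. No other vertex is a cut vertex either.

4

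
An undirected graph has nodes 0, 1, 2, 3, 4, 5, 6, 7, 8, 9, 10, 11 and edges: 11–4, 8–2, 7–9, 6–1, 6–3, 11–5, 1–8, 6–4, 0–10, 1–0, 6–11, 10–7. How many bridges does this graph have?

The edges on the cycle 6-11-4-6 are not bridges since each lies on that cycle.
But removing 6–1 disconnects 6 from 1; removing 11–5 disconnects 11 from 5; removing 2–8 disconnects 2 from 8; removing 7–10 disconnects 7 from 10 — these are bridges.
In total 9 edges are bridges.

9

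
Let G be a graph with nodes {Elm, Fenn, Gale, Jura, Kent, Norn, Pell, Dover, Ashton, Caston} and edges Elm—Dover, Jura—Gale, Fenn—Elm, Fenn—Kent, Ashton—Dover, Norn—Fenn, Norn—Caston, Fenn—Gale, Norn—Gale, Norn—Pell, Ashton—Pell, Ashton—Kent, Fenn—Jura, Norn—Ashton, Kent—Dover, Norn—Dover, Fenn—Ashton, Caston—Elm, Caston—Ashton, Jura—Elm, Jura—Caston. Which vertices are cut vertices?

none

Removing Caston, for instance, still leaves 1 component. No single vertex removal increases the component count — the graph has no articulation points.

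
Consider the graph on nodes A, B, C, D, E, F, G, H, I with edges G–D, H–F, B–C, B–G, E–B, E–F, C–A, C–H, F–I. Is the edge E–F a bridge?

No

After removing E–F, the path E-B-C-H-F still connects them, so the edge is not a bridge.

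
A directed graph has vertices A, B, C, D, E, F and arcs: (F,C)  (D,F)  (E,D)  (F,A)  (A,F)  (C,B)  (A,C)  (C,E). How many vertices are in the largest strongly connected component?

{A, C, D, E, F} are all mutually reachable — one SCC of size 5.
{B} is an SCC by itself.
The largest has 5 vertices.

5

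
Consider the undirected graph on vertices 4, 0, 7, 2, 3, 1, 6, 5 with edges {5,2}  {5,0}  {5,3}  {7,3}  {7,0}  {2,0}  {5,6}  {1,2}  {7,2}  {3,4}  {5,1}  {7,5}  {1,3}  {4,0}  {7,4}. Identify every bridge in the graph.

5-6

The edges on the cycle 5-1-2-5 are not bridges since each lies on that cycle.
But removing 6–5 disconnects 6 from 5 — this is a bridge.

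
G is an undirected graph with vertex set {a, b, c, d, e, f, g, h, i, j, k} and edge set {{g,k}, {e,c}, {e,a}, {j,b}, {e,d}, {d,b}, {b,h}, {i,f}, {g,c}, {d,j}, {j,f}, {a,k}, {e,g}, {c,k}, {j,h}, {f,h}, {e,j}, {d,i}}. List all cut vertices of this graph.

e

Removing e increases the component count from 1 to 2, so e is a cut vertex.
By contrast removing d leaves 1 component; it is not a cut vertex. No other vertex is a cut vertex either.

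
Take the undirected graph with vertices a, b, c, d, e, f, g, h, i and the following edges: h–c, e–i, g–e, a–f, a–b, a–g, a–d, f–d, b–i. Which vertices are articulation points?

Removing a increases the component count from 2 to 3, so a is a cut vertex.
By contrast removing c leaves 2 components; it is not a cut vertex. No other vertex is a cut vertex either.

a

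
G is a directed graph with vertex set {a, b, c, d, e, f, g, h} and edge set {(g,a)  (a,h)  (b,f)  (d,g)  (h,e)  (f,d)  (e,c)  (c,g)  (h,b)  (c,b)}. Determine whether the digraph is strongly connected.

From f we can reach every vertex (a, b, c, d, e, f, g, h), and every vertex can reach f (a, b, c, d, e, f, g, h). So the whole graph is one strongly connected component.

Yes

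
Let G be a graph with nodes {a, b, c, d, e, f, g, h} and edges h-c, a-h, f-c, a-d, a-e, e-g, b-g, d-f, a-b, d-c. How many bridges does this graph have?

The edges on the cycle d-f-c-d are not bridges since each lies on that cycle.
Every edge lies on some cycle, so there are no bridges.

0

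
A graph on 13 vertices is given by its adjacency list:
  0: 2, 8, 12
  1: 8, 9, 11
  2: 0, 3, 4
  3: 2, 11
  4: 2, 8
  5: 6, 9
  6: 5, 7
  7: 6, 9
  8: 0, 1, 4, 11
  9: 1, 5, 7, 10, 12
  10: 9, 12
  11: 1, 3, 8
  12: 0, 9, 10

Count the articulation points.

Removing 9 increases the component count from 1 to 2, so 9 is a cut vertex.
By contrast removing 8 leaves 1 component; it is not a cut vertex. No other vertex is a cut vertex either.

1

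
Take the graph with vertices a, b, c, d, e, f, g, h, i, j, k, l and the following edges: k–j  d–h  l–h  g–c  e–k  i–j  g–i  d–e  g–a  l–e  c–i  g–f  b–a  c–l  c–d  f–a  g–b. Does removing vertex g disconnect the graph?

Yes

Deleting g raises the number of components from 1 to 2, so g is a cut vertex.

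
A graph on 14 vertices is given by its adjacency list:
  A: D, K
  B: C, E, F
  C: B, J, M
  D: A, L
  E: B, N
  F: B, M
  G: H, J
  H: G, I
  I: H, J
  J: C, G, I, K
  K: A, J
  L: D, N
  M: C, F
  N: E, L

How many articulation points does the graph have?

Removing J increases the component count from 1 to 2, so J is a cut vertex.
By contrast removing M leaves 1 component; it is not a cut vertex. No other vertex is a cut vertex either.

1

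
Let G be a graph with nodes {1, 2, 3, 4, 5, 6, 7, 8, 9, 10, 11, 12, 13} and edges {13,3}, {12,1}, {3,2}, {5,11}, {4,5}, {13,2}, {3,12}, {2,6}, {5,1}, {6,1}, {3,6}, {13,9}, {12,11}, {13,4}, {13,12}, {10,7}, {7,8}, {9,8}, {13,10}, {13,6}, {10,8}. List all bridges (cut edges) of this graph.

The edges on the cycle 10-7-8-10 are not bridges since each lies on that cycle.
Every edge lies on some cycle, so there are no bridges.

none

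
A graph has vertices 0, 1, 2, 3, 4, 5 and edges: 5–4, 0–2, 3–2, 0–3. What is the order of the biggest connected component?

3

1 is isolated — a component by itself.
Starting from 4 we can reach 4, 5. That is one component of size 2.
Starting from 0 we can reach 0, 2, 3. That is one component of size 3.
The largest has 3 vertices.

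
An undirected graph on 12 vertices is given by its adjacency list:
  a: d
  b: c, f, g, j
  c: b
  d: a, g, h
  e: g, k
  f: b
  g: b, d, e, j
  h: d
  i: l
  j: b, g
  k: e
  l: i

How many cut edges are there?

8

The edges on the cycle b-j-g-b are not bridges since each lies on that cycle.
But removing g-e disconnects g from e; removing d-h disconnects d from h; removing e-k disconnects e from k; removing g-d disconnects g from d — these are bridges.
In total 8 edges are bridges.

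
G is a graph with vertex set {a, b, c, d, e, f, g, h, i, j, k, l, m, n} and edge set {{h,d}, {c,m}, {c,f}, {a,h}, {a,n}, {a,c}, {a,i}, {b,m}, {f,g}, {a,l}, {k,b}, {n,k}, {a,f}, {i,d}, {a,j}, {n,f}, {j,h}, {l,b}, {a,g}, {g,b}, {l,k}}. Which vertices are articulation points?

Removing a increases the component count from 2 to 3, so a is a cut vertex.
By contrast removing h leaves 2 components; it is not a cut vertex. No other vertex is a cut vertex either.

a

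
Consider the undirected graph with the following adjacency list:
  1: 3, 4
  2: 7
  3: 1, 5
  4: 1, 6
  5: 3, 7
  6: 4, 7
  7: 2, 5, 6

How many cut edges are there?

1

The edges on the cycle 6-7-5-3-1-4-6 are not bridges since each lies on that cycle.
But removing 7-2 disconnects 7 from 2 — this is a bridge.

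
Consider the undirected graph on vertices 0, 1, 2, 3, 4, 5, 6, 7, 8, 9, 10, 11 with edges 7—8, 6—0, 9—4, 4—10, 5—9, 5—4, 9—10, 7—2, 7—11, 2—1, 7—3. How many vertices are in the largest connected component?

6

Starting from 0 we can reach 0, 6. That is one component of size 2.
Starting from 4 we can reach 4, 5, 9, 10. That is one component of size 4.
Starting from 1 we can reach 1, 2, 3, 7, 8, 11. That is one component of size 6.
The largest has 6 vertices.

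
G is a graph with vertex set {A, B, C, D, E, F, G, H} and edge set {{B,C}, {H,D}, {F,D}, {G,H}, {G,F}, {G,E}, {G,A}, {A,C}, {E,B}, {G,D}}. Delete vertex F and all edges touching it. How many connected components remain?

1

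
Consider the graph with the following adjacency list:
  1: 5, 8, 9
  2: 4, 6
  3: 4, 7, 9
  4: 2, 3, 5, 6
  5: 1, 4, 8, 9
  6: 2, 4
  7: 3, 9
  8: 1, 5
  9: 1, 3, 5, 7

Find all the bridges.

none

The edges on the cycle 4-6-2-4 are not bridges since each lies on that cycle.
Every edge lies on some cycle, so there are no bridges.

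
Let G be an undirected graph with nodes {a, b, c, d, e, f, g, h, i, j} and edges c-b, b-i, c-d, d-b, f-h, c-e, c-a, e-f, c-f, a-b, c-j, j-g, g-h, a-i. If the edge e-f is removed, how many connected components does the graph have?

e and f are still connected via e-c-f, so the component count stays at 1.

1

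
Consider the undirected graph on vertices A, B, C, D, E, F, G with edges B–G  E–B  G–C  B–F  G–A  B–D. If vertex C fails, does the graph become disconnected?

No

Deleting C leaves 1 component (was 1), so C is not a cut vertex.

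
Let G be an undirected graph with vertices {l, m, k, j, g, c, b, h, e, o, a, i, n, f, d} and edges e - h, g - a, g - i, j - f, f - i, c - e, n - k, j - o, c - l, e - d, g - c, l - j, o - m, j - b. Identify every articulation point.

c, e, g, j, o

Removing c increases the component count from 2 to 3, so c is a cut vertex.
Removing e increases the component count from 2 to 4, so e is a cut vertex.
Removing g increases the component count from 2 to 3, so g is a cut vertex.
Likewise j, o are cut vertices.
By contrast removing a leaves 2 components; it is not a cut vertex. No other vertex is a cut vertex either.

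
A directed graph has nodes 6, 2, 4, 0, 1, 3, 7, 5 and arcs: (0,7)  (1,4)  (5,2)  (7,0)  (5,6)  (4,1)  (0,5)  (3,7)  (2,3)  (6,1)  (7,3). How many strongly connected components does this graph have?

{0, 2, 3, 5, 7} are all mutually reachable — one SCC of size 5.
{1, 4} are all mutually reachable — one SCC of size 2.
{6} is an SCC by itself.
That gives 3 strongly connected components.

3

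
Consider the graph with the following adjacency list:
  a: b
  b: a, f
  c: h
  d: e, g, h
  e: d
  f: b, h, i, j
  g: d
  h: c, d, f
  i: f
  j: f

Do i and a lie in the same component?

Yes

From i we can reach a, b, c, d, e, f, g, h, i, j, which includes a.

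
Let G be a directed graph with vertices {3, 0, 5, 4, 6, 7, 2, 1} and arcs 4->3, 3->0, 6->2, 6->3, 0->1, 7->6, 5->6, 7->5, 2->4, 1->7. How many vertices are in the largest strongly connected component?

{0, 1, 2, 3, 4, 5, 6, 7} are all mutually reachable — one SCC of size 8.
The largest has 8 vertices.

8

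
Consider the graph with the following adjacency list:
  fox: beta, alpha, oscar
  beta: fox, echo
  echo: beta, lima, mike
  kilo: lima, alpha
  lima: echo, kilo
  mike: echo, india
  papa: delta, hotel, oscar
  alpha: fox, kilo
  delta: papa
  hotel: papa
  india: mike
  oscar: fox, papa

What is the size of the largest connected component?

12

Starting from fox we can reach fox, beta, echo, kilo, lima, mike, papa, alpha, delta, hotel, india, oscar. That is one component of size 12.
The largest has 12 vertices.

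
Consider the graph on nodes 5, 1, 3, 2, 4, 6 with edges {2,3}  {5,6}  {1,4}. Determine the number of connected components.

Starting from 5 we can reach 5, 6. That is one component of size 2.
Starting from 1 we can reach 1, 4. That is one component of size 2.
Starting from 2 we can reach 2, 3. That is one component of size 2.
Total: 3 components.

3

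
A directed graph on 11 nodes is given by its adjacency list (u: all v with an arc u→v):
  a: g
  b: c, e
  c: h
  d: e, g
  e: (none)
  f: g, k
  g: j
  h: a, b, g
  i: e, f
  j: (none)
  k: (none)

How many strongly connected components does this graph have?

9

{b, c, h} are all mutually reachable — one SCC of size 3.
{a} is an SCC by itself.
{e} is an SCC by itself.
{f} is an SCC by itself.
{g} is an SCC by itself.
(and 4 more singleton SCCs)
That gives 9 strongly connected components.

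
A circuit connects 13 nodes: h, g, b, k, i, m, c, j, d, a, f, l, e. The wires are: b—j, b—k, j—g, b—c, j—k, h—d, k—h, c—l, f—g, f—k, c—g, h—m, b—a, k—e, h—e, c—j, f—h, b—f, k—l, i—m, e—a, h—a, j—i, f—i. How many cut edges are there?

The edges on the cycle b-f-h-k-j-b are not bridges since each lies on that cycle.
But removing d—h disconnects d from h — this is a bridge.

1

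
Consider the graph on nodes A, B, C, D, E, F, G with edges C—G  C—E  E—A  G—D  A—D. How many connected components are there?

3

B is isolated — a component by itself.
F is isolated — a component by itself.
Starting from A we can reach A, C, D, E, G. That is one component of size 5.
Total: 3 components.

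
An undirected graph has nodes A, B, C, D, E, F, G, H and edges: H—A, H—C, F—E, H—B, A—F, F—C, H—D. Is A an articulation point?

No

Deleting A leaves 2 components (was 2), so A is not a cut vertex.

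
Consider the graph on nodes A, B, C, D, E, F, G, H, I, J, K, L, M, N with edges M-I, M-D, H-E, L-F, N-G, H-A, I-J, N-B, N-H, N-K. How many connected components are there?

4

C is isolated — a component by itself.
Starting from F we can reach F, L. That is one component of size 2.
Starting from D we can reach D, I, J, M. That is one component of size 4.
Starting from A we can reach A, B, E, G, H, K, N. That is one component of size 7.
Total: 4 components.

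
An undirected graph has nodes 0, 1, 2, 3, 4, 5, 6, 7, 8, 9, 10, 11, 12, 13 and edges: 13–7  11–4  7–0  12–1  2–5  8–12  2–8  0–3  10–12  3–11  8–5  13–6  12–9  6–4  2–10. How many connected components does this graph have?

2

Starting from 0 we can reach 0, 3, 4, 6, 7, 11, 13. That is one component of size 7.
Starting from 1 we can reach 1, 2, 5, 8, 9, 10, 12. That is one component of size 7.
Total: 2 components.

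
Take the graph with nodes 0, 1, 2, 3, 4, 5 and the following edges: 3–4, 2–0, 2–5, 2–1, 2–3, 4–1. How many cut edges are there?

2

The edges on the cycle 2-3-4-1-2 are not bridges since each lies on that cycle.
But removing 2–5 disconnects 2 from 5; removing 2–0 disconnects 2 from 0 — these are bridges.
That makes 2 bridges.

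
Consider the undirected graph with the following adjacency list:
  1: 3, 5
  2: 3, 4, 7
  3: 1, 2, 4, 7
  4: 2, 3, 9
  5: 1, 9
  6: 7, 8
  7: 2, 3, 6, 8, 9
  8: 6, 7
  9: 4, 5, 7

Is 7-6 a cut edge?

After removing 7-6, the path 7-8-6 still connects them, so the edge is not a bridge.

No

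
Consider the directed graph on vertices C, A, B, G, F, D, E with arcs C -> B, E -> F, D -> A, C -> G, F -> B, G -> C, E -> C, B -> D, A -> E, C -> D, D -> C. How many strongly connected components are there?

{A, B, C, D, E, F, G} are all mutually reachable — one SCC of size 7.
That gives 1 strongly connected component.

1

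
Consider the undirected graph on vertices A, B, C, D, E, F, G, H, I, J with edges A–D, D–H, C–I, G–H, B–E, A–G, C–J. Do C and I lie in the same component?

Yes

From C we can reach C, I, J, which includes I.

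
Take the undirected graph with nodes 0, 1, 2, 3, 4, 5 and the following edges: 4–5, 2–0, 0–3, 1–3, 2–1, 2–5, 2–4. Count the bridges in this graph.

The edges on the cycle 2-4-5-2 are not bridges since each lies on that cycle.
Every edge lies on some cycle, so there are no bridges.

0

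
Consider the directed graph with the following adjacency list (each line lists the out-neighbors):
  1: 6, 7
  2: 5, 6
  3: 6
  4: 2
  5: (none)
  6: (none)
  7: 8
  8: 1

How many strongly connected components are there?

6

{1, 7, 8} are all mutually reachable — one SCC of size 3.
{4} is an SCC by itself.
{2} is an SCC by itself.
{3} is an SCC by itself.
{5} is an SCC by itself.
(and 1 more singleton SCC)
That gives 6 strongly connected components.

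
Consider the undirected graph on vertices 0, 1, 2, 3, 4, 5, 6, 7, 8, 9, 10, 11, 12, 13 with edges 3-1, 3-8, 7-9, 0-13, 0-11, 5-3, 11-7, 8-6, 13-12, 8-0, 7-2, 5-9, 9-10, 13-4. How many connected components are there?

1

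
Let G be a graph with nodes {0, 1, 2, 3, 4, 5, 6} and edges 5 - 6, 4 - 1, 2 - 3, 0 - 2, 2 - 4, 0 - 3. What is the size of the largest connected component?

5

Starting from 5 we can reach 5, 6. That is one component of size 2.
Starting from 0 we can reach 0, 1, 2, 3, 4. That is one component of size 5.
The largest has 5 vertices.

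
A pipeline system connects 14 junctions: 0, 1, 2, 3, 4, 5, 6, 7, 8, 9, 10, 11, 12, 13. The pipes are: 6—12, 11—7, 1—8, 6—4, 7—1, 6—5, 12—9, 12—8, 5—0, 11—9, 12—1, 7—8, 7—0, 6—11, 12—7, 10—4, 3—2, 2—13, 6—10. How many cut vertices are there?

Removing 2 increases the component count from 2 to 3, so 2 is a cut vertex.
Removing 6 increases the component count from 2 to 3, so 6 is a cut vertex.
By contrast removing 11 leaves 2 components; it is not a cut vertex. No other vertex is a cut vertex either.

2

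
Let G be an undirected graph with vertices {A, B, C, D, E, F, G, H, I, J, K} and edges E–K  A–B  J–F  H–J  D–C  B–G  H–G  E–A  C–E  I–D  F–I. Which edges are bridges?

E-K

The edges on the cycle H-J-F-I-D-C-E-A-B-G-H are not bridges since each lies on that cycle.
But removing K–E disconnects K from E — this is a bridge.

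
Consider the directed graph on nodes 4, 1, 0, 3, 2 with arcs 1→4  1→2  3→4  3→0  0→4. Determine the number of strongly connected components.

5

{1} is an SCC by itself.
{2} is an SCC by itself.
{0} is an SCC by itself.
{4} is an SCC by itself.
{3} is an SCC by itself.
That gives 5 strongly connected components.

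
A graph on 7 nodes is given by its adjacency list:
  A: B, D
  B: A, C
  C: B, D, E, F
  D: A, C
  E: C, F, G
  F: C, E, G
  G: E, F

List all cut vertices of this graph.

C

Removing C increases the component count from 1 to 2, so C is a cut vertex.
By contrast removing A leaves 1 component; it is not a cut vertex. No other vertex is a cut vertex either.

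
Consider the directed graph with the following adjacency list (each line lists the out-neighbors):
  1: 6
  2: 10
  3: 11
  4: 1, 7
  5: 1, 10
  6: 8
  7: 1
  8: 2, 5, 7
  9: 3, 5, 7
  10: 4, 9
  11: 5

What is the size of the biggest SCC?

11

{1, 2, 3, 4, 5, 6, 7, 8, 9, 10, 11} are all mutually reachable — one SCC of size 11.
The largest has 11 vertices.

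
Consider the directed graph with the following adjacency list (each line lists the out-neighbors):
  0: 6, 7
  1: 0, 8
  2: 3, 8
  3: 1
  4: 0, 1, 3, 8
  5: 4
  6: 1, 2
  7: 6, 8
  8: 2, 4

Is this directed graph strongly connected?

No

There is no directed path from 6 to 5, so the graph is not strongly connected.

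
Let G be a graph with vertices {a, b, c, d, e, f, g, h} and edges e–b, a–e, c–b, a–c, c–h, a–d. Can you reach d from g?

The component containing g is {g}, and d is not in it.

No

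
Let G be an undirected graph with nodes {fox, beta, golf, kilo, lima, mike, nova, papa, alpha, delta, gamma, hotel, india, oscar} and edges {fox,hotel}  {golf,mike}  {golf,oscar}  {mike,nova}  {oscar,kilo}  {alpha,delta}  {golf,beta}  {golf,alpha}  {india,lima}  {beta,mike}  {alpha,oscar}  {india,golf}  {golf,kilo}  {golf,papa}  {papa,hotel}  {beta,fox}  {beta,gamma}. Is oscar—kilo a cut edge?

No

After removing oscar—kilo, the path oscar-golf-kilo still connects them, so the edge is not a bridge.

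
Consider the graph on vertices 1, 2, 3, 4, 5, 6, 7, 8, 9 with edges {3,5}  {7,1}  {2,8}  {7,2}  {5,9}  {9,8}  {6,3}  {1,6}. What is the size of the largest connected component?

8

4 is isolated — a component by itself.
Starting from 1 we can reach 1, 2, 3, 5, 6, 7, 8, 9. That is one component of size 8.
The largest has 8 vertices.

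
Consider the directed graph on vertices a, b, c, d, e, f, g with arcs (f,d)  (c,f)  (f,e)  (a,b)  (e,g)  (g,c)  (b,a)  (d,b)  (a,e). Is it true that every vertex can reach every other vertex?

Yes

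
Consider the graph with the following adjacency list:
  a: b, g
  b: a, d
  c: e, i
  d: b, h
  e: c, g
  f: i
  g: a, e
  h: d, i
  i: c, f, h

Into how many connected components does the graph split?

1

Starting from a we can reach a, b, c, d, e, f, g, h, i. That is one component of size 9.
Total: 1 component.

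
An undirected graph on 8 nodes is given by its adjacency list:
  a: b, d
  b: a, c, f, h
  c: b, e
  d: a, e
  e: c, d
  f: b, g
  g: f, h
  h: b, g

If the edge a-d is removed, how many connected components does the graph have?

1

a and d are still connected via a-b-c-e-d, so the component count stays at 1.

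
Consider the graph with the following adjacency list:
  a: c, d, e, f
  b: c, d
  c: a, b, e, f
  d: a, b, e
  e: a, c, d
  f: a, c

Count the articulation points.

0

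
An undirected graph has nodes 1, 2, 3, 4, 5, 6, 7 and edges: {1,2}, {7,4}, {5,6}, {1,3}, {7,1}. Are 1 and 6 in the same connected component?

No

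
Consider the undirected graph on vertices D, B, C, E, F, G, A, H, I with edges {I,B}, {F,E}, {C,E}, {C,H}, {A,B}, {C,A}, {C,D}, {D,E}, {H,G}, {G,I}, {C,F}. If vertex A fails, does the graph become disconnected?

No

Deleting A leaves 1 component (was 1) (its neighbors B, C remain connected to each other), so A is not a cut vertex.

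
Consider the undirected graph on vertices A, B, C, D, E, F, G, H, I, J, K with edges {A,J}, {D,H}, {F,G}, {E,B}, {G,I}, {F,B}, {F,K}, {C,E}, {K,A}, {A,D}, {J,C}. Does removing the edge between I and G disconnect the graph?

Yes

Removing I—G leaves no path between I and G: the component count goes from 1 to 2. So it is a bridge.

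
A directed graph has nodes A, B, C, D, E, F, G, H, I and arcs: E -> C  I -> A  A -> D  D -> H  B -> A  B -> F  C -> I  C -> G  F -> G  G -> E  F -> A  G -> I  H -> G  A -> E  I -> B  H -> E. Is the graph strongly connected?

From E we can reach every vertex (A, B, C, D, E, F, G, H, I), and every vertex can reach E (A, B, C, D, E, F, G, H, I). So the whole graph is one strongly connected component.

Yes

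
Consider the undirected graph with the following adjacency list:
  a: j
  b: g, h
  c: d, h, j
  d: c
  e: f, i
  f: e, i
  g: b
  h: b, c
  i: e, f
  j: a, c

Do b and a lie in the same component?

Yes

From b we can reach a, b, c, d, g, h, j, which includes a.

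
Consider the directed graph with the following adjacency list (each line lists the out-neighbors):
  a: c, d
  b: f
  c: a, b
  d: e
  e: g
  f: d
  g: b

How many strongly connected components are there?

2

{b, d, e, f, g} are all mutually reachable — one SCC of size 5.
{a, c} are all mutually reachable — one SCC of size 2.
That gives 2 strongly connected components.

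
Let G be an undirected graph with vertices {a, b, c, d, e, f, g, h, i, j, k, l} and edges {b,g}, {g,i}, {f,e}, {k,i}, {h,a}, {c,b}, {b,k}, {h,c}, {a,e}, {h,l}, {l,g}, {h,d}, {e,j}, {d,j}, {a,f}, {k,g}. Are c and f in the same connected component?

From c we can reach a, b, c, d, e, f, g, h, i, j, k, l, which includes f.

Yes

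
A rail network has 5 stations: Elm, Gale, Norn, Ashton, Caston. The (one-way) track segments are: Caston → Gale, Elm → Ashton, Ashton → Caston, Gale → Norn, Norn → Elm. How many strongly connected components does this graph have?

1

{Elm, Gale, Norn, Ashton, Caston} are all mutually reachable — one SCC of size 5.
That gives 1 strongly connected component.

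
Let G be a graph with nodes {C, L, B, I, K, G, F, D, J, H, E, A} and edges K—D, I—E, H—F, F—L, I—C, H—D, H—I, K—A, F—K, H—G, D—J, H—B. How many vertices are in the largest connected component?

Starting from A we can reach A, B, C, D, E, F, G, H, I, J, K, L. That is one component of size 12.
The largest has 12 vertices.

12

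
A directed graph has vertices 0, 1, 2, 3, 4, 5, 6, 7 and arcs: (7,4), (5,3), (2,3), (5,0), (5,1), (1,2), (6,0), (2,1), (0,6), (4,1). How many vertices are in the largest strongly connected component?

{0, 6} are all mutually reachable — one SCC of size 2.
{1, 2} are all mutually reachable — one SCC of size 2.
{4} is an SCC by itself.
{5} is an SCC by itself.
{7} is an SCC by itself.
(and 1 more singleton SCC)
The largest has 2 vertices.

2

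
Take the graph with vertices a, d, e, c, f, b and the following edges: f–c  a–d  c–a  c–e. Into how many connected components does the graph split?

2

b is isolated — a component by itself.
Starting from a we can reach a, c, d, e, f. That is one component of size 5.
Total: 2 components.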